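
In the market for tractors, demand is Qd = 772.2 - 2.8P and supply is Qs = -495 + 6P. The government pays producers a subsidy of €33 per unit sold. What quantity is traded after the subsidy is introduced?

Pre-subsidy: 772.2 - 2.8P = -495 + 6P gives P* = 144, Q* = 369.
With the subsidy, sellers receive Ps = Pb + 33 for each unit, where Pb is the price buyers pay.
Supply in terms of Pb becomes Qs = -495 + 6(Pb + 33) = -297 + 6Pb. Setting this equal to demand: 772.2 - 2.8Pb = -297 + 6Pb, so Pb = 121.5.
Sellers receive Ps = 121.5 + 33 = 154.5; Q' = 772.2 − 2.8·121.5 = 432.

Q' = 432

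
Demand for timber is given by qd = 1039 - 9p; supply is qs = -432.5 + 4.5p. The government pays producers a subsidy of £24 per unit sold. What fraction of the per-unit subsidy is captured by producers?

Producer share = 2/3

Pre-subsidy: 1039 - 9p = -432.5 + 4.5p gives p* = 109, q* = 58.
With the subsidy, sellers receive ps = pb + 24 for each unit, where pb is the price buyers pay.
Supply in terms of pb becomes qs = -432.5 + 4.5(pb + 24) = -324.5 + 4.5pb. Setting this equal to demand: 1039 - 9pb = -324.5 + 4.5pb, so pb = 101.
Sellers receive ps = 101 + 24 = 125; q' = 1039 − 9·101 = 130.
Buyers' price falls by p* − pb = 109 − 101 = 8; sellers' price rises by ps − p* = 125 − 109 = 16.
So producers capture 16/24 = 2/3 of each unit of subsidy.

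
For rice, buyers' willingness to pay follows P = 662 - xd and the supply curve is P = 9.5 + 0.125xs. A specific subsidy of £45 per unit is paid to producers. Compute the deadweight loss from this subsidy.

Pre-subsidy: 662 - x = 9.5 + 0.125x gives x* = 580 and P* = 82.
With the subsidy, sellers receive Ps = Pb + 45 for each unit, where Pb is the price buyers pay.
On the curves, Pb = 662 - x and Ps = 9.5 + 0.125x; the wedge Ps − Pb = 45 gives 9.5 + 0.125x − (662 - x) = 45, so x' = 620.
Then Pb = 662 − 1·620 = 42 and Ps = 9.5 + 0.125·620 = 87.
The subsidy expands output by 620 − 580 = 40 past the efficient level; on those units the gap between marginal cost and willingness to pay runs from 0 up to 45.
DWL = ½ × 45 × 40 = 900.

Deadweight loss = £900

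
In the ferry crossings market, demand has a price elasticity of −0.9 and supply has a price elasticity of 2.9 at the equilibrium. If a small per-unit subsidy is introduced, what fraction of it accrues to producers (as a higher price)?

Producer share = 9/38

For a small subsidy around the equilibrium, the benefit split depends on the relative slopes, which at a point are proportional to the elasticities.
Buyer share = εs/(εs + |εd|) = 2.9/(2.9 + 0.9) = 29/38; seller share = |εd|/(εs + |εd|) = 9/38.
So producers capture 9/38 of the subsidy.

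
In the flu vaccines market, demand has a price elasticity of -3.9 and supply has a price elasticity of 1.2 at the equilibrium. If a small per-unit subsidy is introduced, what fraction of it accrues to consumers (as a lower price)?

Consumer share = 4/17

For a small subsidy around the equilibrium, the benefit split depends on the relative slopes, which at a point are proportional to the elasticities.
Buyer share = εs/(εs + |εd|) = 1.2/(1.2 + 3.9) = 4/17; seller share = |εd|/(εs + |εd|) = 13/17.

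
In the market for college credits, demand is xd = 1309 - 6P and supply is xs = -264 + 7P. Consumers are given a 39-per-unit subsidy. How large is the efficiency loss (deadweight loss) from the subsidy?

Pre-subsidy: 1309 - 6P = -264 + 7P gives P* = 121, x* = 583.
With the rebate, buyers effectively pay Pb = Ps − 39, where Ps is the price sellers receive.
Demand in terms of Ps becomes xd = 1309 − 6(Ps − 39) = 1543 - 6Ps. Setting this equal to supply: 1543 - 6Ps = -264 + 7Ps, so Ps = 139.
Buyers pay Pb = 139 − 39 = 100; x' = -264 + 7·139 = 709.
The subsidy expands output by 709 − 583 = 126 past the efficient level; on those units the gap between marginal cost and willingness to pay runs from 0 up to 39.
DWL = ½ × 39 × 126 = 2457.

Deadweight loss = 2457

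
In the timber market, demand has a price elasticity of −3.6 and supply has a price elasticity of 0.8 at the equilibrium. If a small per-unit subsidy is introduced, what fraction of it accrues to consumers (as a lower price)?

For a small subsidy around the equilibrium, the benefit split depends on the relative slopes, which at a point are proportional to the elasticities.
Buyer share = εs/(εs + |εd|) = 0.8/(0.8 + 3.6) = 2/11; seller share = |εd|/(εs + |εd|) = 9/11.

Consumer share = 2/11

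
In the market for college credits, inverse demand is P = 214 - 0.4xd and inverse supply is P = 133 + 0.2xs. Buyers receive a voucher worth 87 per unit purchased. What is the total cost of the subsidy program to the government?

Pre-subsidy: 214 - 0.4x = 133 + 0.2x gives x* = 135 and P* = 160.
With the rebate, buyers effectively pay Pb = Ps − 87, where Ps is the price sellers receive.
On the curves, Pb = 214 - 0.4x and Ps = 133 + 0.2x; the wedge Ps − Pb = 87 gives 133 + 0.2x − (214 - 0.4x) = 87, so x' = 280.
Then Pb = 214 − 0.4·280 = 102 and Ps = 133 + 0.2·280 = 189.
Government outlay = subsidy × quantity = 87 × 280 = 24360.

Government cost = 24360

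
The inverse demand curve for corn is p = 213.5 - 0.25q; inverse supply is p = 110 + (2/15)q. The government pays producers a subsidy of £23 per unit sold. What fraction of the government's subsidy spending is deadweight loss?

Pre-subsidy: 213.5 - 0.25q = 110 + (2/15)q gives q* = 270 and p* = 146.
With the subsidy, sellers receive ps = pb + 23 for each unit, where pb is the price buyers pay.
On the curves, pb = 213.5 - 0.25q and ps = 110 + (2/15)q; the wedge ps − pb = 23 gives 110 + (2/15)q − (213.5 - 0.25q) = 23, so q' = 330.
Then pb = 213.5 − 0.25·330 = 131 and ps = 110 + (2/15)·330 = 154.
ΔCS = ½(270 + 330)(146 − 131) = 4500; ΔPS = ½(270 + 330)(154 − 146) = 2400.
Government spending = 23 × 330 = 7590.
DWL = ½ × 23 × (330 − 270) = 690; fraction = 690 / 7590 = 1/11.

DWL / government spending = 1/11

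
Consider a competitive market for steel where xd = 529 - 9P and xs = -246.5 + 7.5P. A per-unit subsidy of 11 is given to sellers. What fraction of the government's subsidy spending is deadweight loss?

Pre-subsidy: 529 - 9P = -246.5 + 7.5P gives P* = 47, x* = 106.
With the subsidy, sellers receive Ps = Pb + 11 for each unit, where Pb is the price buyers pay.
Supply in terms of Pb becomes xs = -246.5 + 7.5(Pb + 11) = -164 + 7.5Pb. Setting this equal to demand: 529 - 9Pb = -164 + 7.5Pb, so Pb = 42.
Sellers receive Ps = 42 + 11 = 53; x' = 529 − 9·42 = 151.
ΔCS = ½(106 + 151)(47 − 42) = 642.5; ΔPS = ½(106 + 151)(53 − 47) = 771.
Government spending = 11 × 151 = 1661.
DWL = ½ × 11 × (151 − 106) = 247.5; fraction = 247.5 / 1661 = 45/302.

DWL / government spending = 45/302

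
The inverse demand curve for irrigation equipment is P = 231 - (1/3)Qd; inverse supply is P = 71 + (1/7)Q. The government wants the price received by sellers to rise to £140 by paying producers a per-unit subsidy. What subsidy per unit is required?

At a seller price of 140, quantity supplied is -497 + 7·140 = 483.
Buyers absorb 483 only when they pay Pb = 231 − (1/3)·483 = 70.
s = Ps − Pb = 140 − 70 = 70.

Required subsidy s = £70 per unit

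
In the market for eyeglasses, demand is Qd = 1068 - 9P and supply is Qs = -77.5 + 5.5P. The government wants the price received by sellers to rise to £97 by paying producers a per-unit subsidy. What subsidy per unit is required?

At a seller price of 97, quantity supplied is -77.5 + 5.5·97 = 456.
Buyers absorb 456 only when they pay Pb with 1068 − 9·Pb = 456, i.e. Pb = 68.
s = Ps − Pb = 97 − 68 = 29.

Required subsidy s = £29 per unit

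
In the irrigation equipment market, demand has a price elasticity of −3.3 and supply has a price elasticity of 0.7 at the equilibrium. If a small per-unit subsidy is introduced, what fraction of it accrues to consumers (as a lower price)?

Consumer share = 0.175

For a small subsidy around the equilibrium, the benefit split depends on the relative slopes, which at a point are proportional to the elasticities.
Buyer share = εs/(εs + |εd|) = 0.7/(0.7 + 3.3) = 0.175; seller share = |εd|/(εs + |εd|) = 0.825.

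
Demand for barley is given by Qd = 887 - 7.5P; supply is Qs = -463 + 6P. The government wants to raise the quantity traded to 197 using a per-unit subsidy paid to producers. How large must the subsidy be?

At Q = 197, invert demand for the buyer price: Pb = (887 − 197)/7.5 = 92; invert supply for the seller price: Ps = (197 − (-463))/6 = 110.
The subsidy must fill the gap: s = Ps − Pb = 110 − 92 = 18.

Required subsidy s = 18 per unit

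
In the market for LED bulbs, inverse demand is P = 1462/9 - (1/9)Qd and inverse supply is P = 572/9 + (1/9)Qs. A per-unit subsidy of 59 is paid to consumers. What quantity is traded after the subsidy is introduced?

Q' = 710.5

Pre-subsidy: 1462/9 - (1/9)Q = 572/9 + (1/9)Q gives Q* = 445 and P* = 113.
With the rebate, buyers effectively pay Pb = Ps − 59, where Ps is the price sellers receive.
On the curves, Pb = 1462/9 - (1/9)Q and Ps = 572/9 + (1/9)Q; the wedge Ps − Pb = 59 gives 572/9 + (1/9)Q − (1462/9 - (1/9)Q) = 59, so Q' = 710.5.
Then Pb = 1462/9 − (1/9)·710.5 = 83.5 and Ps = 572/9 + (1/9)·710.5 = 142.5.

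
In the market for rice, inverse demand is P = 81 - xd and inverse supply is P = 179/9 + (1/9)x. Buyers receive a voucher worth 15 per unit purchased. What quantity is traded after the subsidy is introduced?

x' = 68.5

Pre-subsidy: 81 - x = 179/9 + (1/9)x gives x* = 55 and P* = 26.
With the rebate, buyers effectively pay Pb = Ps − 15, where Ps is the price sellers receive.
On the curves, Pb = 81 - x and Ps = 179/9 + (1/9)x; the wedge Ps − Pb = 15 gives 179/9 + (1/9)x − (81 - x) = 15, so x' = 68.5.
Then Pb = 81 − 1·68.5 = 12.5 and Ps = 179/9 + (1/9)·68.5 = 27.5.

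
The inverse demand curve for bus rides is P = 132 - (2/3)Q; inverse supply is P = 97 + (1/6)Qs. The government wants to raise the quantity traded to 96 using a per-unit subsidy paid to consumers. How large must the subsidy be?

Required subsidy s = 45 per unit

At Q = 96, from the demand curve buyers pay Pb = 132 − (2/3)·96 = 68; from the supply curve sellers need Ps = 97 + (1/6)·96 = 113.
The subsidy must fill the gap: s = Ps − Pb = 113 − 68 = 45.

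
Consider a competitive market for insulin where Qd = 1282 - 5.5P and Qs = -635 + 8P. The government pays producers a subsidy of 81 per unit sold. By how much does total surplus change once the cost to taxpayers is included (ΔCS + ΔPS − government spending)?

Net change in total surplus = -10692

Pre-subsidy: 1282 - 5.5P = -635 + 8P gives P* = 142, Q* = 501.
With the subsidy, sellers receive Ps = Pb + 81 for each unit, where Pb is the price buyers pay.
Supply in terms of Pb becomes Qs = -635 + 8(Pb + 81) = 13 + 8Pb. Setting this equal to demand: 1282 - 5.5Pb = 13 + 8Pb, so Pb = 94.
Sellers receive Ps = 94 + 81 = 175; Q' = 1282 − 5.5·94 = 765.
ΔCS = ½(501 + 765)(142 − 94) = 30384; ΔPS = ½(501 + 765)(175 − 142) = 20889.
Government spending = 81 × 765 = 61965.
Net change = 30384 + 20889 − 61965 = -10692. The loss equals the DWL triangle ½·81·264.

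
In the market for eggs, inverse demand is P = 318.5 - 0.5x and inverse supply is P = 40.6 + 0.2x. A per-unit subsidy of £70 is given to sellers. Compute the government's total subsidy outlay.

Pre-subsidy: 318.5 - 0.5x = 40.6 + 0.2x gives x* = 397 and P* = 120.
With the subsidy, sellers receive Ps = Pb + 70 for each unit, where Pb is the price buyers pay.
On the curves, Pb = 318.5 - 0.5x and Ps = 40.6 + 0.2x; the wedge Ps − Pb = 70 gives 40.6 + 0.2x − (318.5 - 0.5x) = 70, so x' = 497.
Then Pb = 318.5 − 0.5·497 = 70 and Ps = 40.6 + 0.2·497 = 140.
Government outlay = subsidy × quantity = 70 × 497 = 34790.

Government cost = £34790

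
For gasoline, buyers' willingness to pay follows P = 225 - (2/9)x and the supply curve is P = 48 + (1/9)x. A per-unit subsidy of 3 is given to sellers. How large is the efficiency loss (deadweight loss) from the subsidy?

Deadweight loss = 13.5

Pre-subsidy: 225 - (2/9)x = 48 + (1/9)x gives x* = 531 and P* = 107.
With the subsidy, sellers receive Ps = Pb + 3 for each unit, where Pb is the price buyers pay.
On the curves, Pb = 225 - (2/9)x and Ps = 48 + (1/9)x; the wedge Ps − Pb = 3 gives 48 + (1/9)x − (225 - (2/9)x) = 3, so x' = 540.
Then Pb = 225 − (2/9)·540 = 105 and Ps = 48 + (1/9)·540 = 108.
The subsidy expands output by 540 − 531 = 9 past the efficient level; on those units the gap between marginal cost and willingness to pay runs from 0 up to 3.
DWL = ½ × 3 × 9 = 13.5.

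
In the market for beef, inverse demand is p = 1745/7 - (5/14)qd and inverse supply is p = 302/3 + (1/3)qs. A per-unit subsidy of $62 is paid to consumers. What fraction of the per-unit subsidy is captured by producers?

Producer share = 14/29

Pre-subsidy: 1745/7 - (5/14)q = 302/3 + (1/3)q gives q* = 6242/29 and p* = 5000/29.
With the rebate, buyers effectively pay pb = ps − 62, where ps is the price sellers receive.
On the curves, pb = 1745/7 - (5/14)q and ps = 302/3 + (1/3)q; the wedge ps − pb = 62 gives 302/3 + (1/3)q − (1745/7 - (5/14)q) = 62, so q' = 8846/29.
Then pb = 1745/7 − (5/14)·(8846/29) = 4070/29 and ps = 302/3 + (1/3)·(8846/29) = 5868/29.
Buyers' price falls by p* − pb = 5000/29 − 4070/29 = 930/29; sellers' price rises by ps − p* = 5868/29 − 5000/29 = 868/29.
So producers capture (868/29)/62 = 14/29 of each unit of subsidy.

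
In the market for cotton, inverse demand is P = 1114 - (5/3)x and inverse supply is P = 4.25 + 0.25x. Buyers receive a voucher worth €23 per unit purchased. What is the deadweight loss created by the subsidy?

Deadweight loss = €138

Pre-subsidy: 1114 - (5/3)x = 4.25 + 0.25x gives x* = 579 and P* = 149.
With the rebate, buyers effectively pay Pb = Ps − 23, where Ps is the price sellers receive.
On the curves, Pb = 1114 - (5/3)x and Ps = 4.25 + 0.25x; the wedge Ps − Pb = 23 gives 4.25 + 0.25x − (1114 - (5/3)x) = 23, so x' = 591.
Then Pb = 1114 − (5/3)·591 = 129 and Ps = 4.25 + 0.25·591 = 152.
The subsidy expands output by 591 − 579 = 12 past the efficient level; on those units the gap between marginal cost and willingness to pay runs from 0 up to 23.
DWL = ½ × 23 × 12 = 138.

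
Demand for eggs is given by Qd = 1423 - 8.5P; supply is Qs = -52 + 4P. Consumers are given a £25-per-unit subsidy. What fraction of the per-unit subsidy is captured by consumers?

Pre-subsidy: 1423 - 8.5P = -52 + 4P gives P* = 118, Q* = 420.
With the rebate, buyers effectively pay Pb = Ps − 25, where Ps is the price sellers receive.
Demand in terms of Ps becomes Qd = 1423 − 8.5(Ps − 25) = 1635.5 - 8.5Ps. Setting this equal to supply: 1635.5 - 8.5Ps = -52 + 4Ps, so Ps = 135.
Buyers pay Pb = 135 − 25 = 110; Q' = -52 + 4·135 = 488.
Buyers' price falls by P* − Pb = 118 − 110 = 8; sellers' price rises by Ps − P* = 135 − 118 = 17.
So consumers capture 8/25 = 0.32 of each unit of subsidy.

Consumer share = 0.32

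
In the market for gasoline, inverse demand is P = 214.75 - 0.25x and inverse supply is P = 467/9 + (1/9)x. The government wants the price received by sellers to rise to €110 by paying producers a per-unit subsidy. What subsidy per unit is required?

At a seller price of 110, quantity supplied is -467 + 9·110 = 523.
Buyers absorb 523 only when they pay Pb = 214.75 − 0.25·523 = 84.
s = Ps − Pb = 110 − 84 = 26.

Required subsidy s = €26 per unit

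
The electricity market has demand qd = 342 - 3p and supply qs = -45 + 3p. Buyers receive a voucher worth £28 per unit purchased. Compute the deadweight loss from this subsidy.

Deadweight loss = £588

Pre-subsidy: 342 - 3p = -45 + 3p gives p* = 64.5, q* = 148.5.
With the rebate, buyers effectively pay pb = ps − 28, where ps is the price sellers receive.
Demand in terms of ps becomes qd = 342 − 3(ps − 28) = 426 - 3ps. Setting this equal to supply: 426 - 3ps = -45 + 3ps, so ps = 78.5.
Buyers pay pb = 78.5 − 28 = 50.5; q' = -45 + 3·78.5 = 190.5.
The subsidy expands output by 190.5 − 148.5 = 42 past the efficient level; on those units the gap between marginal cost and willingness to pay runs from 0 up to 28.
DWL = ½ × 28 × 42 = 588.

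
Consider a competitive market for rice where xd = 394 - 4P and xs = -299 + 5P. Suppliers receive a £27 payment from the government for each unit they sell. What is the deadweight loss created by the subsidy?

Deadweight loss = £810

Pre-subsidy: 394 - 4P = -299 + 5P gives P* = 77, x* = 86.
With the subsidy, sellers receive Ps = Pb + 27 for each unit, where Pb is the price buyers pay.
Supply in terms of Pb becomes xs = -299 + 5(Pb + 27) = -164 + 5Pb. Setting this equal to demand: 394 - 4Pb = -164 + 5Pb, so Pb = 62.
Sellers receive Ps = 62 + 27 = 89; x' = 394 − 4·62 = 146.
The subsidy expands output by 146 − 86 = 60 past the efficient level; on those units the gap between marginal cost and willingness to pay runs from 0 up to 27.
DWL = ½ × 27 × 60 = 810.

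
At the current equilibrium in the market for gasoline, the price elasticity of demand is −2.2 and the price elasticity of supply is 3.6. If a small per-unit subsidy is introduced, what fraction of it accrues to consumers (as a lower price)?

For a small subsidy around the equilibrium, the benefit split depends on the relative slopes, which at a point are proportional to the elasticities.
Buyer share = εs/(εs + |εd|) = 3.6/(3.6 + 2.2) = 18/29; seller share = |εd|/(εs + |εd|) = 11/29.

Consumer share = 18/29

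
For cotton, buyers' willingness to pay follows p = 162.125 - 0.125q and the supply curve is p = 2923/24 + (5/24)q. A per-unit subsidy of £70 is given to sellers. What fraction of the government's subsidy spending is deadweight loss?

Pre-subsidy: 162.125 - 0.125q = 2923/24 + (5/24)q gives q* = 121 and p* = 147.
With the subsidy, sellers receive ps = pb + 70 for each unit, where pb is the price buyers pay.
On the curves, pb = 162.125 - 0.125q and ps = 2923/24 + (5/24)q; the wedge ps − pb = 70 gives 2923/24 + (5/24)q − (162.125 - 0.125q) = 70, so q' = 331.
Then pb = 162.125 − 0.125·331 = 120.75 and ps = 2923/24 + (5/24)·331 = 190.75.
ΔCS = ½(121 + 331)(147 − 120.75) = 5932.5; ΔPS = ½(121 + 331)(190.75 − 147) = 9887.5.
Government spending = 70 × 331 = 23170.
DWL = ½ × 70 × (331 − 121) = 7350; fraction = 7350 / 23170 = 105/331.

DWL / government spending = 105/331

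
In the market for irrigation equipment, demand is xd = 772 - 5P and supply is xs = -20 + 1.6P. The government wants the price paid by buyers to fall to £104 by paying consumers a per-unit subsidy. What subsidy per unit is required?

Required subsidy s = £66 per unit

At a buyer price of 104, quantity demanded is 772 − 5·104 = 252.
Sellers supply 252 only when they receive Ps with -20 + 1.6·Ps = 252, i.e. Ps = 170.
s = Ps − Pb = 170 − 104 = 66.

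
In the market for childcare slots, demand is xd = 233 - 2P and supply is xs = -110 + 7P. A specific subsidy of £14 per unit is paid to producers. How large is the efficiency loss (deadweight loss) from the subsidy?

Deadweight loss = 1372/9

Pre-subsidy: 233 - 2P = -110 + 7P gives P* = 343/9, x* = 1411/9.
With the subsidy, sellers receive Ps = Pb + 14 for each unit, where Pb is the price buyers pay.
Supply in terms of Pb becomes xs = -110 + 7(Pb + 14) = -12 + 7Pb. Setting this equal to demand: 233 - 2Pb = -12 + 7Pb, so Pb = 245/9.
Sellers receive Ps = 245/9 + 14 = 371/9; x' = 233 − 2·(245/9) = 1607/9.
The subsidy expands output by 1607/9 − 1411/9 = 196/9 past the efficient level; on those units the gap between marginal cost and willingness to pay runs from 0 up to 14.
DWL = ½ × 14 × 196/9 = 1372/9.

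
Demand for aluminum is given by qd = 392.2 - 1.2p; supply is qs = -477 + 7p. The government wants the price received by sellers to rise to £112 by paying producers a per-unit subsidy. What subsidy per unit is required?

At a seller price of 112, quantity supplied is -477 + 7·112 = 307.
Buyers absorb 307 only when they pay pb with 392.2 − 1.2·pb = 307, i.e. pb = 71.
s = ps − pb = 112 − 71 = 41.

Required subsidy s = £41 per unit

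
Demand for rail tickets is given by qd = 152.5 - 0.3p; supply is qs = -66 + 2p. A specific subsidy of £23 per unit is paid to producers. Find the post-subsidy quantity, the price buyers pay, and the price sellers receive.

q' = 130; buyers pay £75; sellers receive £98

Pre-subsidy: 152.5 - 0.3p = -66 + 2p gives p* = 95, q* = 124.
With the subsidy, sellers receive ps = pb + 23 for each unit, where pb is the price buyers pay.
Supply in terms of pb becomes qs = -66 + 2(pb + 23) = -20 + 2pb. Setting this equal to demand: 152.5 - 0.3pb = -20 + 2pb, so pb = 75.
Sellers receive ps = 75 + 23 = 98; q' = 152.5 − 0.3·75 = 130.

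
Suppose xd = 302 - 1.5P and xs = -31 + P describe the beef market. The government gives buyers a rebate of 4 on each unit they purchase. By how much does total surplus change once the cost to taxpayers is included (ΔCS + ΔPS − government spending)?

Pre-subsidy: 302 - 1.5P = -31 + P gives P* = 133.2, x* = 102.2.
With the rebate, buyers effectively pay Pb = Ps − 4, where Ps is the price sellers receive.
Demand in terms of Ps becomes xd = 302 − 1.5(Ps − 4) = 308 - 1.5Ps. Setting this equal to supply: 308 - 1.5Ps = -31 + Ps, so Ps = 135.6.
Buyers pay Pb = 135.6 − 4 = 131.6; x' = -31 + 1·135.6 = 104.6.
ΔCS = ½(102.2 + 104.6)(133.2 − 131.6) = 165.44; ΔPS = ½(102.2 + 104.6)(135.6 − 133.2) = 248.16.
Government spending = 4 × 104.6 = 418.4.
Net change = 165.44 + 248.16 − 418.4 = -4.8. The loss equals the DWL triangle ½·4·2.4.

Net change in total surplus = -4.8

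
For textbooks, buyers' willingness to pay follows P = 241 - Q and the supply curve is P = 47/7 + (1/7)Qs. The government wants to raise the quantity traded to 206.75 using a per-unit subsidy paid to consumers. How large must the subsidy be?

Required subsidy s = 2 per unit

At Q = 206.75, from the demand curve buyers pay Pb = 241 − 1·206.75 = 34.25; from the supply curve sellers need Ps = 47/7 + (1/7)·206.75 = 36.25.
The subsidy must fill the gap: s = Ps − Pb = 36.25 − 34.25 = 2.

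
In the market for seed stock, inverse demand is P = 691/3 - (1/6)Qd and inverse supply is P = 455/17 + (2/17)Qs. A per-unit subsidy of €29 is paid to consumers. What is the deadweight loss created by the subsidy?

Pre-subsidy: 691/3 - (1/6)Q = 455/17 + (2/17)Q gives Q* = 716 and P* = 111.
With the rebate, buyers effectively pay Pb = Ps − 29, where Ps is the price sellers receive.
On the curves, Pb = 691/3 - (1/6)Q and Ps = 455/17 + (2/17)Q; the wedge Ps − Pb = 29 gives 455/17 + (2/17)Q − (691/3 - (1/6)Q) = 29, so Q' = 818.
Then Pb = 691/3 − (1/6)·818 = 94 and Ps = 455/17 + (2/17)·818 = 123.
The subsidy expands output by 818 − 716 = 102 past the efficient level; on those units the gap between marginal cost and willingness to pay runs from 0 up to 29.
DWL = ½ × 29 × 102 = 1479.

Deadweight loss = €1479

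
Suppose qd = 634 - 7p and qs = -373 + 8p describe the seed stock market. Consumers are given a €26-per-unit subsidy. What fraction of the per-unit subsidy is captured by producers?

Producer share = 7/15

Pre-subsidy: 634 - 7p = -373 + 8p gives p* = 1007/15, q* = 2461/15.
With the rebate, buyers effectively pay pb = ps − 26, where ps is the price sellers receive.
Demand in terms of ps becomes qd = 634 − 7(ps − 26) = 816 - 7ps. Setting this equal to supply: 816 - 7ps = -373 + 8ps, so ps = 1189/15.
Buyers pay pb = 1189/15 − 26 = 799/15; q' = -373 + 8·(1189/15) = 3917/15.
Buyers' price falls by p* − pb = 1007/15 − 799/15 = 208/15; sellers' price rises by ps − p* = 1189/15 − 1007/15 = 182/15.
So producers capture (182/15)/26 = 7/15 of each unit of subsidy.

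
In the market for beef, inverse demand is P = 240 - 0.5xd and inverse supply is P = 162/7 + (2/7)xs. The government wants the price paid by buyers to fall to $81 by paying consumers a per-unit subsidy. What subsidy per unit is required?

Required subsidy s = $33 per unit

At a buyer price of 81, quantity demanded is 480 − 2·81 = 318.
Sellers supply 318 only when they receive Ps = 162/7 + (2/7)·318 = 114.
s = Ps − Pb = 114 − 81 = 33.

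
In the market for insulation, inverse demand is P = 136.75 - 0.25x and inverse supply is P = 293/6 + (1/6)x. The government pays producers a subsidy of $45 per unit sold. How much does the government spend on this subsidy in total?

Government cost = $14355

Pre-subsidy: 136.75 - 0.25x = 293/6 + (1/6)x gives x* = 211 and P* = 84.
With the subsidy, sellers receive Ps = Pb + 45 for each unit, where Pb is the price buyers pay.
On the curves, Pb = 136.75 - 0.25x and Ps = 293/6 + (1/6)x; the wedge Ps − Pb = 45 gives 293/6 + (1/6)x − (136.75 - 0.25x) = 45, so x' = 319.
Then Pb = 136.75 − 0.25·319 = 57 and Ps = 293/6 + (1/6)·319 = 102.
Government outlay = subsidy × quantity = 45 × 319 = 14355.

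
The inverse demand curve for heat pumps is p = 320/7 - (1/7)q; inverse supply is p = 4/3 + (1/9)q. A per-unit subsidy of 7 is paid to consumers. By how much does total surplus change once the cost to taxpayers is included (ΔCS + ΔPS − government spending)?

Net change in total surplus = -96.46875

Pre-subsidy: 320/7 - (1/7)q = 4/3 + (1/9)q gives q* = 174.75 and p* = 20.75.
With the rebate, buyers effectively pay pb = ps − 7, where ps is the price sellers receive.
On the curves, pb = 320/7 - (1/7)q and ps = 4/3 + (1/9)q; the wedge ps − pb = 7 gives 4/3 + (1/9)q − (320/7 - (1/7)q) = 7, so q' = 202.3125.
Then pb = 320/7 − (1/7)·202.3125 = 16.8125 and ps = 4/3 + (1/9)·202.3125 = 23.8125.
ΔCS = ½(174.75 + 202.3125)(20.75 − 16.8125) = 742.341796875; ΔPS = ½(174.75 + 202.3125)(23.8125 − 20.75) = 577.376953125.
Government spending = 7 × 202.3125 = 1416.1875.
Net change = 742.341796875 + 577.376953125 − 1416.1875 = -96.46875. The loss equals the DWL triangle ½·7·27.5625.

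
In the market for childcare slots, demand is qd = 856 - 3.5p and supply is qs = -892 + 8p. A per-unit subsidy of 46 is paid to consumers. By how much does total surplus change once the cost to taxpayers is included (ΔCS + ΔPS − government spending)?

Net change in total surplus = -2576

Pre-subsidy: 856 - 3.5p = -892 + 8p gives p* = 152, q* = 324.
With the rebate, buyers effectively pay pb = ps − 46, where ps is the price sellers receive.
Demand in terms of ps becomes qd = 856 − 3.5(ps − 46) = 1017 - 3.5ps. Setting this equal to supply: 1017 - 3.5ps = -892 + 8ps, so ps = 166.
Buyers pay pb = 166 − 46 = 120; q' = -892 + 8·166 = 436.
ΔCS = ½(324 + 436)(152 − 120) = 12160; ΔPS = ½(324 + 436)(166 − 152) = 5320.
Government spending = 46 × 436 = 20056.
Net change = 12160 + 5320 − 20056 = -2576. The loss equals the DWL triangle ½·46·112.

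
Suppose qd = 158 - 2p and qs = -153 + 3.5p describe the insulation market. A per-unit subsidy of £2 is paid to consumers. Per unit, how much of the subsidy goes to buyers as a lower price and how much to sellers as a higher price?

Buyers gain 14/11 per unit; sellers gain 8/11 per unit

Pre-subsidy: 158 - 2p = -153 + 3.5p gives p* = 622/11, q* = 494/11.
With the rebate, buyers effectively pay pb = ps − 2, where ps is the price sellers receive.
Demand in terms of ps becomes qd = 158 − 2(ps − 2) = 162 - 2ps. Setting this equal to supply: 162 - 2ps = -153 + 3.5ps, so ps = 630/11.
Buyers pay pb = 630/11 − 2 = 608/11; q' = -153 + 3.5·(630/11) = 522/11.
Buyers' price falls by p* − pb = 622/11 − 608/11 = 14/11; sellers' price rises by ps − p* = 630/11 − 622/11 = 8/11.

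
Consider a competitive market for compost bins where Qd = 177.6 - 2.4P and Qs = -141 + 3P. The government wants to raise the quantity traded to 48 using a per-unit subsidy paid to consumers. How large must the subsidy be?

Required subsidy s = 9 per unit

At Q = 48, invert demand for the buyer price: Pb = (177.6 − 48)/2.4 = 54; invert supply for the seller price: Ps = (48 − (-141))/3 = 63.
The subsidy must fill the gap: s = Ps − Pb = 63 − 54 = 9.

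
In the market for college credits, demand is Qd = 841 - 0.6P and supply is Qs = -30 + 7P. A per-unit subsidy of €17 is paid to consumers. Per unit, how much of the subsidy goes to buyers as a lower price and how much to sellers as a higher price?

Buyers gain 595/38 per unit; sellers gain 51/38 per unit

Pre-subsidy: 841 - 0.6P = -30 + 7P gives P* = 4355/38, Q* = 29345/38.
With the rebate, buyers effectively pay Pb = Ps − 17, where Ps is the price sellers receive.
Demand in terms of Ps becomes Qd = 841 − 0.6(Ps − 17) = 851.2 - 0.6Ps. Setting this equal to supply: 851.2 - 0.6Ps = -30 + 7Ps, so Ps = 2203/19.
Buyers pay Pb = 2203/19 − 17 = 1880/19; Q' = -30 + 7·(2203/19) = 14851/19.
Buyers' price falls by P* − Pb = 4355/38 − 1880/19 = 595/38; sellers' price rises by Ps − P* = 2203/19 − 4355/38 = 51/38.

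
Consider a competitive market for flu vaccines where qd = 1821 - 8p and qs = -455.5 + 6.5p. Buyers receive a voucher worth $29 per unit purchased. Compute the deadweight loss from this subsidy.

Pre-subsidy: 1821 - 8p = -455.5 + 6.5p gives p* = 157, q* = 565.
With the rebate, buyers effectively pay pb = ps − 29, where ps is the price sellers receive.
Demand in terms of ps becomes qd = 1821 − 8(ps − 29) = 2053 - 8ps. Setting this equal to supply: 2053 - 8ps = -455.5 + 6.5ps, so ps = 173.
Buyers pay pb = 173 − 29 = 144; q' = -455.5 + 6.5·173 = 669.
The subsidy expands output by 669 − 565 = 104 past the efficient level; on those units the gap between marginal cost and willingness to pay runs from 0 up to 29.
DWL = ½ × 29 × 104 = 1508.

Deadweight loss = $1508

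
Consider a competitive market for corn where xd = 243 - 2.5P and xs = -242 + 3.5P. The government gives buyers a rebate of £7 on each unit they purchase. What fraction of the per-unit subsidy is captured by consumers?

Pre-subsidy: 243 - 2.5P = -242 + 3.5P gives P* = 485/6, x* = 491/12.
With the rebate, buyers effectively pay Pb = Ps − 7, where Ps is the price sellers receive.
Demand in terms of Ps becomes xd = 243 − 2.5(Ps − 7) = 260.5 - 2.5Ps. Setting this equal to supply: 260.5 - 2.5Ps = -242 + 3.5Ps, so Ps = 83.75.
Buyers pay Pb = 83.75 − 7 = 76.75; x' = -242 + 3.5·83.75 = 51.125.
Buyers' price falls by P* − Pb = 485/6 − 76.75 = 49/12; sellers' price rises by Ps − P* = 83.75 − 485/6 = 35/12.
So consumers capture (49/12)/7 = 7/12 of each unit of subsidy.

Consumer share = 7/12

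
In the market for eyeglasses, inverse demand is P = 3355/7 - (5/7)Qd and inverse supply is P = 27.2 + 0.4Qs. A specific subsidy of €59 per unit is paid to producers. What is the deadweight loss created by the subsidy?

Pre-subsidy: 3355/7 - (5/7)Q = 27.2 + 0.4Q gives Q* = 15823/39 and P* = 7390/39.
With the subsidy, sellers receive Ps = Pb + 59 for each unit, where Pb is the price buyers pay.
On the curves, Pb = 3355/7 - (5/7)Q and Ps = 27.2 + 0.4Q; the wedge Ps − Pb = 59 gives 27.2 + 0.4Q − (3355/7 - (5/7)Q) = 59, so Q' = 1376/3.
Then Pb = 3355/7 − (5/7)·(1376/3) = 455/3 and Ps = 27.2 + 0.4·(1376/3) = 632/3.
The subsidy expands output by 1376/3 − 15823/39 = 2065/39 past the efficient level; on those units the gap between marginal cost and willingness to pay runs from 0 up to 59.
DWL = ½ × 59 × 2065/39 = 121835/78.

Deadweight loss = 121835/78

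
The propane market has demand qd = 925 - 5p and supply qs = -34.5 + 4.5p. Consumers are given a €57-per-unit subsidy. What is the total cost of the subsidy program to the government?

Pre-subsidy: 925 - 5p = -34.5 + 4.5p gives p* = 101, q* = 420.
With the rebate, buyers effectively pay pb = ps − 57, where ps is the price sellers receive.
Demand in terms of ps becomes qd = 925 − 5(ps − 57) = 1210 - 5ps. Setting this equal to supply: 1210 - 5ps = -34.5 + 4.5ps, so ps = 131.
Buyers pay pb = 131 − 57 = 74; q' = -34.5 + 4.5·131 = 555.
Government outlay = subsidy × quantity = 57 × 555 = 31635.

Government cost = €31635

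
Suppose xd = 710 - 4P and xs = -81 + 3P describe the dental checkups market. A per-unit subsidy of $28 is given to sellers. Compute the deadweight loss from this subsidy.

Deadweight loss = $672

Pre-subsidy: 710 - 4P = -81 + 3P gives P* = 113, x* = 258.
With the subsidy, sellers receive Ps = Pb + 28 for each unit, where Pb is the price buyers pay.
Supply in terms of Pb becomes xs = -81 + 3(Pb + 28) = 3 + 3Pb. Setting this equal to demand: 710 - 4Pb = 3 + 3Pb, so Pb = 101.
Sellers receive Ps = 101 + 28 = 129; x' = 710 − 4·101 = 306.
The subsidy expands output by 306 − 258 = 48 past the efficient level; on those units the gap between marginal cost and willingness to pay runs from 0 up to 28.
DWL = ½ × 28 × 48 = 672.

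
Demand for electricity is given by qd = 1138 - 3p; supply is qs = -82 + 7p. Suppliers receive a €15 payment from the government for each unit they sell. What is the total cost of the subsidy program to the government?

Pre-subsidy: 1138 - 3p = -82 + 7p gives p* = 122, q* = 772.
With the subsidy, sellers receive ps = pb + 15 for each unit, where pb is the price buyers pay.
Supply in terms of pb becomes qs = -82 + 7(pb + 15) = 23 + 7pb. Setting this equal to demand: 1138 - 3pb = 23 + 7pb, so pb = 111.5.
Sellers receive ps = 111.5 + 15 = 126.5; q' = 1138 − 3·111.5 = 803.5.
Government outlay = subsidy × quantity = 15 × 803.5 = 12052.5.

Government cost = €12052.5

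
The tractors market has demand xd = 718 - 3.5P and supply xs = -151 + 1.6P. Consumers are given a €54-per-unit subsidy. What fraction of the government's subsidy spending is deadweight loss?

DWL / government spending = 1512/9227

Pre-subsidy: 718 - 3.5P = -151 + 1.6P gives P* = 8690/51, x* = 6203/51.
With the rebate, buyers effectively pay Pb = Ps − 54, where Ps is the price sellers receive.
Demand in terms of Ps becomes xd = 718 − 3.5(Ps − 54) = 907 - 3.5Ps. Setting this equal to supply: 907 - 3.5Ps = -151 + 1.6Ps, so Ps = 10580/51.
Buyers pay Pb = 10580/51 − 54 = 7826/51; x' = -151 + 1.6·(10580/51) = 9227/51.
ΔCS = ½(6203/51 + 9227/51)(8690/51 − 7826/51) = 740640/289; ΔPS = ½(6203/51 + 9227/51)(10580/51 − 8690/51) = 1620150/289.
Government spending = 54 × 9227/51 = 166086/17.
DWL = ½ × 54 × (9227/51 − 6203/51) = 27216/17; fraction = (27216/17) / (166086/17) = 1512/9227.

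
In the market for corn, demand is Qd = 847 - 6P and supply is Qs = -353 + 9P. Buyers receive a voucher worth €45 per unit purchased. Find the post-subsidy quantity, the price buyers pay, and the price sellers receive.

Q' = 529; buyers pay €53; sellers receive €98

Pre-subsidy: 847 - 6P = -353 + 9P gives P* = 80, Q* = 367.
With the rebate, buyers effectively pay Pb = Ps − 45, where Ps is the price sellers receive.
Demand in terms of Ps becomes Qd = 847 − 6(Ps − 45) = 1117 - 6Ps. Setting this equal to supply: 1117 - 6Ps = -353 + 9Ps, so Ps = 98.
Buyers pay Pb = 98 − 45 = 53; Q' = -353 + 9·98 = 529.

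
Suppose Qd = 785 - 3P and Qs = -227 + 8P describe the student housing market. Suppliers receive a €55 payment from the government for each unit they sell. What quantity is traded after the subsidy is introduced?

Pre-subsidy: 785 - 3P = -227 + 8P gives P* = 92, Q* = 509.
With the subsidy, sellers receive Ps = Pb + 55 for each unit, where Pb is the price buyers pay.
Supply in terms of Pb becomes Qs = -227 + 8(Pb + 55) = 213 + 8Pb. Setting this equal to demand: 785 - 3Pb = 213 + 8Pb, so Pb = 52.
Sellers receive Ps = 52 + 55 = 107; Q' = 785 − 3·52 = 629.

Q' = 629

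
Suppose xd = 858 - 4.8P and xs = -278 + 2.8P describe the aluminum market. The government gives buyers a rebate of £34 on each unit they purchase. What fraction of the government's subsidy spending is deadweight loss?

Pre-subsidy: 858 - 4.8P = -278 + 2.8P gives P* = 2840/19, x* = 2670/19.
With the rebate, buyers effectively pay Pb = Ps − 34, where Ps is the price sellers receive.
Demand in terms of Ps becomes xd = 858 − 4.8(Ps − 34) = 1021.2 - 4.8Ps. Setting this equal to supply: 1021.2 - 4.8Ps = -278 + 2.8Ps, so Ps = 3248/19.
Buyers pay Pb = 3248/19 − 34 = 2602/19; x' = -278 + 2.8·(3248/19) = 19062/95.
ΔCS = ½(2670/19 + 19062/95)(2840/19 − 2602/19) = 3857028/1805; ΔPS = ½(2670/19 + 19062/95)(3248/19 − 2840/19) = 6612048/1805.
Government spending = 34 × 19062/95 = 648108/95.
DWL = ½ × 34 × (19062/95 − 2670/19) = 97104/95; fraction = (97104/95) / (648108/95) = 476/3177.

DWL / government spending = 476/3177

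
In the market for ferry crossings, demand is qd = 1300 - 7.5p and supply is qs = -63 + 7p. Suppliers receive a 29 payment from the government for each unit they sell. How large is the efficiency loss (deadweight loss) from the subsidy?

Pre-subsidy: 1300 - 7.5p = -63 + 7p gives p* = 94, q* = 595.
With the subsidy, sellers receive ps = pb + 29 for each unit, where pb is the price buyers pay.
Supply in terms of pb becomes qs = -63 + 7(pb + 29) = 140 + 7pb. Setting this equal to demand: 1300 - 7.5pb = 140 + 7pb, so pb = 80.
Sellers receive ps = 80 + 29 = 109; q' = 1300 − 7.5·80 = 700.
The subsidy expands output by 700 − 595 = 105 past the efficient level; on those units the gap between marginal cost and willingness to pay runs from 0 up to 29.
DWL = ½ × 29 × 105 = 1522.5.

Deadweight loss = 1522.5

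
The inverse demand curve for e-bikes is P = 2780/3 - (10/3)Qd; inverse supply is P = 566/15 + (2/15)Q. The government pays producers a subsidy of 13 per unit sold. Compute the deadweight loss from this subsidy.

Deadweight loss = 24.375

Pre-subsidy: 2780/3 - (10/3)Q = 566/15 + (2/15)Q gives Q* = 6667/26 and P* = 935/13.
With the subsidy, sellers receive Ps = Pb + 13 for each unit, where Pb is the price buyers pay.
On the curves, Pb = 2780/3 - (10/3)Q and Ps = 566/15 + (2/15)Q; the wedge Ps − Pb = 13 gives 566/15 + (2/15)Q − (2780/3 - (10/3)Q) = 13, so Q' = 13529/52.
Then Pb = 2780/3 − (10/3)·(13529/52) = 1545/26 and Ps = 566/15 + (2/15)·(13529/52) = 1883/26.
The subsidy expands output by 13529/52 − 6667/26 = 3.75 past the efficient level; on those units the gap between marginal cost and willingness to pay runs from 0 up to 13.
DWL = ½ × 13 × 3.75 = 24.375.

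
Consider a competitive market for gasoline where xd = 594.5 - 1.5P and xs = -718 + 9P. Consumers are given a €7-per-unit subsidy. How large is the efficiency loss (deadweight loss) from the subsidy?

Pre-subsidy: 594.5 - 1.5P = -718 + 9P gives P* = 125, x* = 407.
With the rebate, buyers effectively pay Pb = Ps − 7, where Ps is the price sellers receive.
Demand in terms of Ps becomes xd = 594.5 − 1.5(Ps − 7) = 605 - 1.5Ps. Setting this equal to supply: 605 - 1.5Ps = -718 + 9Ps, so Ps = 126.
Buyers pay Pb = 126 − 7 = 119; x' = -718 + 9·126 = 416.
The subsidy expands output by 416 − 407 = 9 past the efficient level; on those units the gap between marginal cost and willingness to pay runs from 0 up to 7.
DWL = ½ × 7 × 9 = 31.5.

Deadweight loss = €31.5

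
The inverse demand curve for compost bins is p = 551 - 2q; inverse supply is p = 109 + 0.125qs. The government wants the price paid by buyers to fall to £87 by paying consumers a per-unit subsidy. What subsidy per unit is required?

Required subsidy s = £51 per unit

At a buyer price of 87, quantity demanded is 275.5 − 0.5·87 = 232.
Sellers supply 232 only when they receive ps = 109 + 0.125·232 = 138.
s = ps − pb = 138 − 87 = 51.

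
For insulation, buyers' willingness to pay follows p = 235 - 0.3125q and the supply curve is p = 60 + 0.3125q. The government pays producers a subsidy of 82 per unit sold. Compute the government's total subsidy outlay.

Government cost = 33718.4

Pre-subsidy: 235 - 0.3125q = 60 + 0.3125q gives q* = 280 and p* = 147.5.
With the subsidy, sellers receive ps = pb + 82 for each unit, where pb is the price buyers pay.
On the curves, pb = 235 - 0.3125q and ps = 60 + 0.3125q; the wedge ps − pb = 82 gives 60 + 0.3125q − (235 - 0.3125q) = 82, so q' = 411.2.
Then pb = 235 − 0.3125·411.2 = 106.5 and ps = 60 + 0.3125·411.2 = 188.5.
Government outlay = subsidy × quantity = 82 × 411.2 = 33718.4.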